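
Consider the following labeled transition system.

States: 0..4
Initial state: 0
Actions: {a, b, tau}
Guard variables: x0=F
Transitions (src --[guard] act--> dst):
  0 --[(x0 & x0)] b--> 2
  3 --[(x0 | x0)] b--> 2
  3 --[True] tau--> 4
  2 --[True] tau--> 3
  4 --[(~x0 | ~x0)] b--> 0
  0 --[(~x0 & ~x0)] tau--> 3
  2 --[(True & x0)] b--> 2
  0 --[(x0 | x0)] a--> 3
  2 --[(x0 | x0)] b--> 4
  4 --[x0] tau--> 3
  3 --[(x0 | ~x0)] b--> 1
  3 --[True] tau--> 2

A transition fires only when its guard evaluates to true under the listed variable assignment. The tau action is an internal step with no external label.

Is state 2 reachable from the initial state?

After dropping false guards: 6 live edges.
depth 0: {0}
depth 1: {3}  cumulative {0,3}
depth 2: {1,2,4}  cumulative {0,1,2,3,4}
Reachable = {0,1,2,3,4}
Path to 2: tau·tau

Answer: REACHABLE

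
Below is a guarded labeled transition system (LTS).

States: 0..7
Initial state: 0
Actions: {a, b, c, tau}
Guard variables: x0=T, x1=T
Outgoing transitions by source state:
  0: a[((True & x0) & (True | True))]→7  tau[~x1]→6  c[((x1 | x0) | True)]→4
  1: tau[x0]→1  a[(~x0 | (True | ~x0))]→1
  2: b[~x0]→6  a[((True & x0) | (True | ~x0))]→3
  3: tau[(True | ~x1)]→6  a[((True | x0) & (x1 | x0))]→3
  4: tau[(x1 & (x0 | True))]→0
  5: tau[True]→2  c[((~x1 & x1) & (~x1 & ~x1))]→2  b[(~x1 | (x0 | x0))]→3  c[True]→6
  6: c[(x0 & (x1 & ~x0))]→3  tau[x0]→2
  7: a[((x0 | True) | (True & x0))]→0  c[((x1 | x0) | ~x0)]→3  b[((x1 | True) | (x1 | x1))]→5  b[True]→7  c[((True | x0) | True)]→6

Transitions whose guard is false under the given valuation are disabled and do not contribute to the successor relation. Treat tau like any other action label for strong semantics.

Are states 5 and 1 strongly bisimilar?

Answer: NOT BISIMILAR

Working:
Bisimulation quotient by refinement:
  P[0] = {{0,1,2,3,4,5,6,7}}
  P[1] = {{0},{1,3},{2},{4,6},{5},{7}}
  P[2] = {{0},{1},{2},{3},{4},{5},{6},{7}}
Fixed point at round 3; 8 class(es).
5∈{5}, 1∈{1}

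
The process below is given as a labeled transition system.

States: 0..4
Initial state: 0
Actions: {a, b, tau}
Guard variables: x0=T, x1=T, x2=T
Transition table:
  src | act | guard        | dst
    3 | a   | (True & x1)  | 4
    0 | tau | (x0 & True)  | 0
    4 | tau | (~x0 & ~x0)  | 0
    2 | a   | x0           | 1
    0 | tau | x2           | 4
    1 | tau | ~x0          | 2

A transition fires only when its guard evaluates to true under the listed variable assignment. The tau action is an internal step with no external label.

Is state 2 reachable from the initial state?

Answer: UNREACHABLE

Trace:
4 transition(s) survive guard evaluation.
Layer 0: {0}
Layer 1: {4}  total {0,4}
Reachable = {0,4}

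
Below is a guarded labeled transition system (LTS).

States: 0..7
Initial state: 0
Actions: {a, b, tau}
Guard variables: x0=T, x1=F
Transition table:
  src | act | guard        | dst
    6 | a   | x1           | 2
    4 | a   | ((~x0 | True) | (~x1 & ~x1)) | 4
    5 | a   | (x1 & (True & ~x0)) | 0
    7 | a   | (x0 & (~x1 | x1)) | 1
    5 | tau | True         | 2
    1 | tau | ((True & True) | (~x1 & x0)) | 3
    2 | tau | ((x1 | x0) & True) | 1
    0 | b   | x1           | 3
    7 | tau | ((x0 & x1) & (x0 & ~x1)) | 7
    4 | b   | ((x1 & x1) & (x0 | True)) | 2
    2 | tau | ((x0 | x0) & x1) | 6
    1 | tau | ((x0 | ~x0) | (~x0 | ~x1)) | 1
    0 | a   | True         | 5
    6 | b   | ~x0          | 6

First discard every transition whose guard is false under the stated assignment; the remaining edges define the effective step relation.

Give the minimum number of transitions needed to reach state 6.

BFS to 6:
  Layer 0: {0}
  Layer 1: {5}
  Layer 2: {2}
  Layer 3: {1}
  Layer 4: {3}
6 never appears.

Answer: UNREACHABLE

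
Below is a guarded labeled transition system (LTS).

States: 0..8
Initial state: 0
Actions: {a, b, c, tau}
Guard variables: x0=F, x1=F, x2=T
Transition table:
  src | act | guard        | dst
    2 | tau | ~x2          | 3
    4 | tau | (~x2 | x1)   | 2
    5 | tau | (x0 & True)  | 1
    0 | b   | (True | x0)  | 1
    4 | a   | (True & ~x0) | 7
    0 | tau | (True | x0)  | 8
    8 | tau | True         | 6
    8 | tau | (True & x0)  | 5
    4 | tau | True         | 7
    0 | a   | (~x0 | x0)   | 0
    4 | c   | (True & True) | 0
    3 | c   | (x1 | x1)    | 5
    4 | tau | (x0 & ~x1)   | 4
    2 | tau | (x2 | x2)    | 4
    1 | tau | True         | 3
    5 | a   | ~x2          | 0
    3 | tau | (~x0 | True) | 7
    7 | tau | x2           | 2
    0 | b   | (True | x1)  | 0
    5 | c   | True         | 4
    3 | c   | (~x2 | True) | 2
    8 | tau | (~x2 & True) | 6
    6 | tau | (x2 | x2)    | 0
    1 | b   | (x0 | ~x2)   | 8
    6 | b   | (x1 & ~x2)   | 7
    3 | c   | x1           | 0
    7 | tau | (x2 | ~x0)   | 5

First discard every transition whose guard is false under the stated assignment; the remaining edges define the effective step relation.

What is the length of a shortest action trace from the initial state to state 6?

Layered search for 6:
  L0 = {0}
  L1 = {1,8}
  L2 = {3,6}
depth(6)=2, e.g. tau·tau

Answer: 2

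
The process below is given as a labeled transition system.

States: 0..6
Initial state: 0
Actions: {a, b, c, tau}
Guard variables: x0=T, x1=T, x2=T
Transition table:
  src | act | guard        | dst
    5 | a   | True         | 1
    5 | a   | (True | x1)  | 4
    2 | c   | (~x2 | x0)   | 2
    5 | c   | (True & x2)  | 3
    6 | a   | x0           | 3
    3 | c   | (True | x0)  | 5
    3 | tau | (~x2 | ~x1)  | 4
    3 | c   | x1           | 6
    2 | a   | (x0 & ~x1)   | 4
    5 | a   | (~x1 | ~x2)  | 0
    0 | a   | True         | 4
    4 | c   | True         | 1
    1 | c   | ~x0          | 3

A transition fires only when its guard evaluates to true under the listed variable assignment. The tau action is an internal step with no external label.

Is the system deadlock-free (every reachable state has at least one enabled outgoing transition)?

R = {0,1,4}
  0: a→4  [deg 1]
  1: ∅  [STUCK]
  4: c→1  [deg 1]
Path to 1: a·c

Answer: DEADLOCK at state 1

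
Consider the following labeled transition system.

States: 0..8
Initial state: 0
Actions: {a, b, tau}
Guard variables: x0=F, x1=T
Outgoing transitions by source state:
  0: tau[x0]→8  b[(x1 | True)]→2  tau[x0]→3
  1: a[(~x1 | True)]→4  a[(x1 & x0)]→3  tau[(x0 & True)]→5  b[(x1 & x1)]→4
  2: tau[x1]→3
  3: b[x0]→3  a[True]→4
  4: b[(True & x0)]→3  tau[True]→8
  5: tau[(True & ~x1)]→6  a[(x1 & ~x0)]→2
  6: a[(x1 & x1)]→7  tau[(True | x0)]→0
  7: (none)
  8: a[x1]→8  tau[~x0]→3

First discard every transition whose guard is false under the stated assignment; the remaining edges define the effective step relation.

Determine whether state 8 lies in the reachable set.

Answer: REACHABLE

Working:
Guard filter leaves 11 enabled edge(s).
depth 0: {0}
depth 1: {2}  now seen {0,2}
depth 2: {3}  now seen {0,2,3}
depth 3: {4}  now seen {0,2,3,4}
depth 4: {8}  now seen {0,2,3,4,8}
R = {0,2,3,4,8}
witness 8: b·tau·a·tau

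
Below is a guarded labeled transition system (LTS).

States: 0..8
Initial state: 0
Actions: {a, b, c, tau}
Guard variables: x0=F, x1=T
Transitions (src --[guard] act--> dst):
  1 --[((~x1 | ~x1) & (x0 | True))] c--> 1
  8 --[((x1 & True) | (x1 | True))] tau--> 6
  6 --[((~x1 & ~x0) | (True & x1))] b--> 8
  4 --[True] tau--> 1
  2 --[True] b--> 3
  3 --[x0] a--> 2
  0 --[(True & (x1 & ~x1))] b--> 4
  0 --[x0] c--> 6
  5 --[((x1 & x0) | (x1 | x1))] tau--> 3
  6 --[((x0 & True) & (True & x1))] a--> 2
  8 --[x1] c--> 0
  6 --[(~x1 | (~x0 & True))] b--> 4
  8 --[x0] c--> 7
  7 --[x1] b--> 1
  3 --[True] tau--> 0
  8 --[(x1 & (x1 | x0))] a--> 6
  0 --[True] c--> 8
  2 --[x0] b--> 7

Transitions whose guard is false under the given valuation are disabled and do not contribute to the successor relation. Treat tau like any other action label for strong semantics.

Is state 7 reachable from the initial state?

11 transition(s) survive guard evaluation.
L0 = {0}
L1 = {8}  cumulative {0,8}
L2 = {6}  cumulative {0,6,8}
L3 = {4}  cumulative {0,4,6,8}
L4 = {1}  cumulative {0,1,4,6,8}
R = {0,1,4,6,8}

Answer: UNREACHABLE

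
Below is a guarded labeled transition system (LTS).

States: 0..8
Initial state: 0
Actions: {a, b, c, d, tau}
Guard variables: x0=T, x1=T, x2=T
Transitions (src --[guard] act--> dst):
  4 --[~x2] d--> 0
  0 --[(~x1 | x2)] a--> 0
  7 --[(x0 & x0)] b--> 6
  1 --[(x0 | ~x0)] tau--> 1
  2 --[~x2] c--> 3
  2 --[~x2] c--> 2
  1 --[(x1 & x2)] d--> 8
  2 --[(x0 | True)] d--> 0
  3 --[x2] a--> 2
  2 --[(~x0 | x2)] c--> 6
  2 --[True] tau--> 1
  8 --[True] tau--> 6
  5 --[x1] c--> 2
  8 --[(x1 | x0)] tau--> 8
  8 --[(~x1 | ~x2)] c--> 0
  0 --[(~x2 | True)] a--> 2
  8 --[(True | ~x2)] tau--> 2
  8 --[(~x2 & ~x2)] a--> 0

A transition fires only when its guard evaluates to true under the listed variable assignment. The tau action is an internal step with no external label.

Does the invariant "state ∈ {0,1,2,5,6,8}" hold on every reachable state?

Safe = {0,1,2,5,6,8}
R = {0,1,2,6,8}
  0: ok
  1: ok
  2: ok
  6: ok
  8: ok

Answer: INVARIANT HOLDS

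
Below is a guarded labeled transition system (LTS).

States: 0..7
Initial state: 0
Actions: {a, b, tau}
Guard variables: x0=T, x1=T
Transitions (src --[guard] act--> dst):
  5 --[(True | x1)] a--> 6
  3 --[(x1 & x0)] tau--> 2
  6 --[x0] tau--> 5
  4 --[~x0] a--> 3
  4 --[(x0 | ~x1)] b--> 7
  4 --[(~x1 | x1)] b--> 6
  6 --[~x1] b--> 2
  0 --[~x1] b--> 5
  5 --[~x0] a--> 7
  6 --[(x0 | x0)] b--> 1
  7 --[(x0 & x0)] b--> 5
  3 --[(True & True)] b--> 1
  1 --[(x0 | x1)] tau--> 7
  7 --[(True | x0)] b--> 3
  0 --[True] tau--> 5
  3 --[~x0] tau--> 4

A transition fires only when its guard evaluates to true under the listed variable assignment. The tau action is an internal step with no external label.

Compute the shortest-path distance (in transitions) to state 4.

Answer: UNREACHABLE

Trace:
Breadth-first toward 4:
  depth 0: {0}
  depth 1: {5}
  depth 2: {6}
  depth 3: {1}
  depth 4: {7}
  depth 5: {3}
  depth 6: {2}
4 never appears.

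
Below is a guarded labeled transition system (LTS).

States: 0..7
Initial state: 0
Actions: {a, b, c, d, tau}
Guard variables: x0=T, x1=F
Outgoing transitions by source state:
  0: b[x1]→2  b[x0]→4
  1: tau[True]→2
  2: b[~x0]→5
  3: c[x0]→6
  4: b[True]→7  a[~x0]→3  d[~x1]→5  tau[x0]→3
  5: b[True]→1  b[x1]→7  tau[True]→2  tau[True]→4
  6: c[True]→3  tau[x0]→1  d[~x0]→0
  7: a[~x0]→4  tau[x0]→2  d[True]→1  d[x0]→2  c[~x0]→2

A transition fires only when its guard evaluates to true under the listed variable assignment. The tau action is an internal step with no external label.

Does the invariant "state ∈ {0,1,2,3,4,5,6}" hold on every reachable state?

Answer: INVARIANT VIOLATED at state 7

Analysis:
Allowed set {0,1,2,3,4,5,6}
Reachable = {0,1,2,3,4,5,6,7}
  0: ok
  1: ok
  2: ok
  3: ok
  4: ok
  5: ok
  6: ok
  7: ✗ unsafe
counterexample path to 7: b·b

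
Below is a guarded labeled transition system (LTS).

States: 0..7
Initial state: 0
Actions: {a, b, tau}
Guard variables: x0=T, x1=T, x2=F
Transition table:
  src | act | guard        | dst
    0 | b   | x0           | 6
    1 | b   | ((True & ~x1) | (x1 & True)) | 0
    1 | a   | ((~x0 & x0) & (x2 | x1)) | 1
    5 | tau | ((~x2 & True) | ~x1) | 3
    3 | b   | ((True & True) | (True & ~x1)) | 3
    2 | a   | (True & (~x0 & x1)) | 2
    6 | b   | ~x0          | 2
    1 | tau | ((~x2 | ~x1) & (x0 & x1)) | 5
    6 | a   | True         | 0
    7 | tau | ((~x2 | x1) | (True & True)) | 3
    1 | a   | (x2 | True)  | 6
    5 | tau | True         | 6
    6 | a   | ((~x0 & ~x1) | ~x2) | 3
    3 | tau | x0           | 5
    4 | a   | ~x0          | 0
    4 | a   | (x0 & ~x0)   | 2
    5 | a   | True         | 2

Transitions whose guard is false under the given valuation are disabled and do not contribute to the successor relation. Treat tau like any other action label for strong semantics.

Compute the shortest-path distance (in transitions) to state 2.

Breadth-first toward 2:
  Layer 0: {0}
  Layer 1: {6}
  Layer 2: {3}
  Layer 3: {5}
  Layer 4: {2}
2 enters at depth 4; path b·a·tau·a

Answer: 4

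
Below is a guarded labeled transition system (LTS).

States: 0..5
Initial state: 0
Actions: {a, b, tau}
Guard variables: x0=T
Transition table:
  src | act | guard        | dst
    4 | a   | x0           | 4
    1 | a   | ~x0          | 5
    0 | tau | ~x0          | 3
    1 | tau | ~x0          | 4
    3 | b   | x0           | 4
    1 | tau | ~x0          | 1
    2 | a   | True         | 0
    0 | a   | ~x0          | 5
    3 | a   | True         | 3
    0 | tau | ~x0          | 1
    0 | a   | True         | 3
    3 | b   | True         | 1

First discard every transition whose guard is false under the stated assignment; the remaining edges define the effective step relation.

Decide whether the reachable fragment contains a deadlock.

Answer: DEADLOCK at state 1

Working:
R = {0,1,3,4}
  0: a→3  [1 out]
  1: ∅  [no exit]
  3: a→3  b→1  b→4  [3 out]
  4: a→4  [1 out]
trace reaching 1: a·b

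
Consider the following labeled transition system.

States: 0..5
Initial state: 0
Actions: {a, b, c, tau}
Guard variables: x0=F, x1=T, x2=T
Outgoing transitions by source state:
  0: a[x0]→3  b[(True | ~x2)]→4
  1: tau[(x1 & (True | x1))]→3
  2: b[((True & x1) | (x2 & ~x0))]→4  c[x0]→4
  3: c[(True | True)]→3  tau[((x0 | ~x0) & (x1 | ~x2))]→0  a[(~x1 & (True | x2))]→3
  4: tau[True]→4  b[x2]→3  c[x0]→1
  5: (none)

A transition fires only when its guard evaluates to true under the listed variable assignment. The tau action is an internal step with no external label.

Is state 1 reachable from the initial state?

Answer: UNREACHABLE

Working:
Guard filter leaves 7 enabled edge(s).
Layer 0: {0}
Layer 1: {4}  total {0,4}
Layer 2: {3}  total {0,3,4}
Reachable = {0,3,4}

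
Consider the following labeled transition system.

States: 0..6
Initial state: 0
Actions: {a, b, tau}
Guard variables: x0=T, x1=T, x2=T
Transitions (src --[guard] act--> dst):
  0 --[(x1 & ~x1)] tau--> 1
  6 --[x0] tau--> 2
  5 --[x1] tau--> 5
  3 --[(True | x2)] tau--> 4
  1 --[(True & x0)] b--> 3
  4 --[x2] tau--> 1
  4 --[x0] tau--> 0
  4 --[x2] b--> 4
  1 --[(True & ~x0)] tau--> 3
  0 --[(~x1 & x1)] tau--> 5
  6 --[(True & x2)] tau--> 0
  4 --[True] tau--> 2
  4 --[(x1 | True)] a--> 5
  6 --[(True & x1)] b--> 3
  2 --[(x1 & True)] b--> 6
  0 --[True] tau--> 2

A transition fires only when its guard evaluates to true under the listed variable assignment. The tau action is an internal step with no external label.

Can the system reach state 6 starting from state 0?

13 transition(s) survive guard evaluation.
Layer 0: {0}
Layer 1: {2}  total {0,2}
Layer 2: {6}  total {0,2,6}
Layer 3: {3}  total {0,2,3,6}
Layer 4: {4}  total {0,2,3,4,6}
Layer 5: {1,5}  total {0,1,2,3,4,5,6}
Reach set: {0,1,2,3,4,5,6}
trace reaching 6: tau·b

Answer: REACHABLE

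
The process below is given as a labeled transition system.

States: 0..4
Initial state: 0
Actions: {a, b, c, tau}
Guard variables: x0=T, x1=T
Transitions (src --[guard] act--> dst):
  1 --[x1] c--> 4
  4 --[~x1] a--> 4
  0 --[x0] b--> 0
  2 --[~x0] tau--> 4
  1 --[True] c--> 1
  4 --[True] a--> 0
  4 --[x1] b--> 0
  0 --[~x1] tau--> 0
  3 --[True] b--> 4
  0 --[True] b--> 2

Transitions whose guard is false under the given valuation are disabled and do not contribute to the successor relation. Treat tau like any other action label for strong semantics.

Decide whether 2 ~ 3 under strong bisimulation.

Bisimulation quotient by refinement:
  π0 = {{0,1,2,3,4}}
  π1 = {{0,3},{1},{2},{4}}
  π2 = {{0},{1},{2},{3},{4}}
Fixed point at round 3; 5 class(es).
[2]={2}  [3]={3}

Answer: NOT BISIMILAR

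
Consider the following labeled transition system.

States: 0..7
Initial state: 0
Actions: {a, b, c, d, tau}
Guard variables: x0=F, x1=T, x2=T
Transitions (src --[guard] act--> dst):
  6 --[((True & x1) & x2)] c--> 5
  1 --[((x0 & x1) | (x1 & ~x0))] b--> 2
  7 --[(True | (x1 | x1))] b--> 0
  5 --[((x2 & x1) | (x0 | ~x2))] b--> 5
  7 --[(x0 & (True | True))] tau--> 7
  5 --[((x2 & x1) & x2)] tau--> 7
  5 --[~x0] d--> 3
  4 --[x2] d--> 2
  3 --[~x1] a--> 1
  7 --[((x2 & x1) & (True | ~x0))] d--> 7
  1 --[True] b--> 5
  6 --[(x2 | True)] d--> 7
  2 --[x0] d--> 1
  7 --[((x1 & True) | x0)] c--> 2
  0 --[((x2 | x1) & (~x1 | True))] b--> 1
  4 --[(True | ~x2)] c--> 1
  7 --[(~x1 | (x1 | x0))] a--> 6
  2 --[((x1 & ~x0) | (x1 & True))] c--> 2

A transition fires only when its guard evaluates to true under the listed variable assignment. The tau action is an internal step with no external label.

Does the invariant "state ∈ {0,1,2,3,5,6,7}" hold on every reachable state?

Answer: INVARIANT HOLDS

Working:
Allowed set {0,1,2,3,5,6,7}
Reach set: {0,1,2,3,5,6,7}
  0: safe
  1: safe
  2: safe
  3: safe
  5: safe
  6: safe
  7: safe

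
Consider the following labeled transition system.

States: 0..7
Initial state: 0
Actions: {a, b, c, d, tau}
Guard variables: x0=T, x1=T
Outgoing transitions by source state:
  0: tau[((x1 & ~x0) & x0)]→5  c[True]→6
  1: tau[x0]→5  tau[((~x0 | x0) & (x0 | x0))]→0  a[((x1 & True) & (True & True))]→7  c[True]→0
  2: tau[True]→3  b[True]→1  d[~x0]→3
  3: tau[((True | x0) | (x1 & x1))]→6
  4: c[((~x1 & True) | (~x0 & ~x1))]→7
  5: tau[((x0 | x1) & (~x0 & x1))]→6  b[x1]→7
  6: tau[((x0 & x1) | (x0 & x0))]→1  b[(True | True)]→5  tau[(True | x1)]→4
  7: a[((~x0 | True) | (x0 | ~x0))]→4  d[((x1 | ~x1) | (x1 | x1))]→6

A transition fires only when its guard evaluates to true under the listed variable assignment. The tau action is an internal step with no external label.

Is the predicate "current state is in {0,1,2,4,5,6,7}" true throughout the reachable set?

Allowed set {0,1,2,4,5,6,7}
R = {0,1,4,5,6,7}
  0: ✓
  1: ✓
  4: ✓
  5: ✓
  6: ✓
  7: ✓

Answer: INVARIANT HOLDS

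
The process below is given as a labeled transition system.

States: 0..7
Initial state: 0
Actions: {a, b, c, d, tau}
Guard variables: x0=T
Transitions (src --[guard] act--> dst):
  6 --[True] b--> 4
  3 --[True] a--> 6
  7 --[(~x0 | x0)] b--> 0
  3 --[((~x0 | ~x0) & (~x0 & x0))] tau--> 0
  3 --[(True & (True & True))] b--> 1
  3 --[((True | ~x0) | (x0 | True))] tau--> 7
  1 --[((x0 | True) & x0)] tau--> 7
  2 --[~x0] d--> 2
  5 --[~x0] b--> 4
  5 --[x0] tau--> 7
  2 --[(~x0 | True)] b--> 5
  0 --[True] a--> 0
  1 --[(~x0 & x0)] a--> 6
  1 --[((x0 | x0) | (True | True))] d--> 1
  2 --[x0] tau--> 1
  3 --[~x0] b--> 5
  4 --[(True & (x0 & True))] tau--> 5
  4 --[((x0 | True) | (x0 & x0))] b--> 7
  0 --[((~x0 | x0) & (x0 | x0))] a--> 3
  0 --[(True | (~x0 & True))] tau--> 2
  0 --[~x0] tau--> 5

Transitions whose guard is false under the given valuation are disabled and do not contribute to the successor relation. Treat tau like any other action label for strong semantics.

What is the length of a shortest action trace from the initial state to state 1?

Answer: 2

Trace:
Breadth-first toward 1:
  depth 0: {0}
  depth 1: {2,3}
  depth 2: {1,5,6,7}
first hit 1 at d=2 via a·b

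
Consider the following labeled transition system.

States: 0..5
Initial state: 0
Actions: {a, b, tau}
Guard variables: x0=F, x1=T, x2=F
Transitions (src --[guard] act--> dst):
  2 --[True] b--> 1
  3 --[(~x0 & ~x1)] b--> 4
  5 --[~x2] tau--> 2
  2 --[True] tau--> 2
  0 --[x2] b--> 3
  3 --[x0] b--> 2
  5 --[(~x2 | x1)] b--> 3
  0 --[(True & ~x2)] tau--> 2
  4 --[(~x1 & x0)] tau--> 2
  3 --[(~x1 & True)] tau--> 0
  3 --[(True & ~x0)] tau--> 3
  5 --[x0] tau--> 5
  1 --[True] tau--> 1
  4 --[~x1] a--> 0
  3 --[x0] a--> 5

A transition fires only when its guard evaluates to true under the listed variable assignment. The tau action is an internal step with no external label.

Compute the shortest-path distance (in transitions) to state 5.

Answer: UNREACHABLE

Working:
BFS to 5:
  L0 = {0}
  L1 = {2}
  L2 = {1}
5 never appears.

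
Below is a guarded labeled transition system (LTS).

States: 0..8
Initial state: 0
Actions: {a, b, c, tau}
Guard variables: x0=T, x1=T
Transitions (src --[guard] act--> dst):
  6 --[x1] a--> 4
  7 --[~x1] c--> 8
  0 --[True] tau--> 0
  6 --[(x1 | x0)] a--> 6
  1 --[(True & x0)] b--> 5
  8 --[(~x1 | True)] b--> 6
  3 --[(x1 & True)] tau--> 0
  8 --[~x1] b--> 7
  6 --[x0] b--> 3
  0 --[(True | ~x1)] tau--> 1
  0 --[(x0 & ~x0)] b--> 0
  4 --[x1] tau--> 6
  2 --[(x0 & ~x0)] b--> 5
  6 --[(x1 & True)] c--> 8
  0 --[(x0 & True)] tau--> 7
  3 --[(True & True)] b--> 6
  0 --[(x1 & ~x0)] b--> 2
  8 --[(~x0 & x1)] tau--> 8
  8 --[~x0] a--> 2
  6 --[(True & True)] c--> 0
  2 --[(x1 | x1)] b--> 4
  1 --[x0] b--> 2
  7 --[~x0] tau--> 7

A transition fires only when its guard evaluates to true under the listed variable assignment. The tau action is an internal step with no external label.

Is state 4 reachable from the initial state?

Answer: REACHABLE

Analysis:
After dropping false guards: 15 live edges.
L0 = {0}
L1 = {1,7}  cumulative {0,1,7}
L2 = {2,5}  cumulative {0,1,2,5,7}
L3 = {4}  cumulative {0,1,2,4,5,7}
L4 = {6}  cumulative {0,1,2,4,5,6,7}
L5 = {3,8}  cumulative {0,1,2,3,4,5,6,7,8}
Reach set: {0,1,2,3,4,5,6,7,8}
Path to 4: tau·b·b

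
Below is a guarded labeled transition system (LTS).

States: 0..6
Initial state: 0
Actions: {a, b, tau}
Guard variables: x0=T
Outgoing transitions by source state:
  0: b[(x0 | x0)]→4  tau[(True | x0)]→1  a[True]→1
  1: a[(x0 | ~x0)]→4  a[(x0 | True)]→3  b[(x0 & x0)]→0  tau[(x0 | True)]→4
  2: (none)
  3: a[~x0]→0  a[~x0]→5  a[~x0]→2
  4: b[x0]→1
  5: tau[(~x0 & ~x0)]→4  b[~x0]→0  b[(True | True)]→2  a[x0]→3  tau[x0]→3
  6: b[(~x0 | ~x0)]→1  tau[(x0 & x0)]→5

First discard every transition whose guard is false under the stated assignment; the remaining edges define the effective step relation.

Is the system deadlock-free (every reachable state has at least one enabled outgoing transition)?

R = {0,1,3,4}
  0: a→1  b→4  tau→1  [deg 3]
  1: a→3  a→4  b→0  tau→4  [deg 4]
  3: ∅  [STUCK]
  4: b→1  [deg 1]
witness 3: tau·a

Answer: DEADLOCK at state 3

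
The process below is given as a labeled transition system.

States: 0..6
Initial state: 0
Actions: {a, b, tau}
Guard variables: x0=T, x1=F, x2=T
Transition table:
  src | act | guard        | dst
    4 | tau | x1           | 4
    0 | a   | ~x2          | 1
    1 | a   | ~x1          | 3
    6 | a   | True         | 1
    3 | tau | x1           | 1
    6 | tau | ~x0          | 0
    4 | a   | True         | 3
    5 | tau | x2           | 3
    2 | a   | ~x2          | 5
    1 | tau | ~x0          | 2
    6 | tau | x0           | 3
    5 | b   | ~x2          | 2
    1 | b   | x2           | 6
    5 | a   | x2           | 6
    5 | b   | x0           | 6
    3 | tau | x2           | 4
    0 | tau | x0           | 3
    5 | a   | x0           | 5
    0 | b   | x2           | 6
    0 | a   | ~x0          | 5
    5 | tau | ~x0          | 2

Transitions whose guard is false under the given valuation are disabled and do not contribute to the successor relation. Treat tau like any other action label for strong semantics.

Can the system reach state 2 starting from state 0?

12 transition(s) survive guard evaluation.
L0 = {0}
L1 = {3,6}  total {0,3,6}
L2 = {1,4}  total {0,1,3,4,6}
R = {0,1,3,4,6}

Answer: UNREACHABLE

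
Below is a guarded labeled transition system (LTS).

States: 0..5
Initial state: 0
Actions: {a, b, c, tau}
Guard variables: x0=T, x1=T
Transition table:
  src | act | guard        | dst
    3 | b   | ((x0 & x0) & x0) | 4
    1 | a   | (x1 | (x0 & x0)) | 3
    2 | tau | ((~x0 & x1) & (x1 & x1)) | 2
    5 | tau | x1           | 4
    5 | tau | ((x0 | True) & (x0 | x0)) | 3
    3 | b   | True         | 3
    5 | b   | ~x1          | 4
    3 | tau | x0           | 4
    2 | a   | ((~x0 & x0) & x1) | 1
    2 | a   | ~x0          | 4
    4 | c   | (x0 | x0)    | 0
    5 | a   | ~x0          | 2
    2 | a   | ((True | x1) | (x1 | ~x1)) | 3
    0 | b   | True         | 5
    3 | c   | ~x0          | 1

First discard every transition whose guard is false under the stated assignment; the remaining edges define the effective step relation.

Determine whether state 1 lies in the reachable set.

Guard filter leaves 9 enabled edge(s).
L0 = {0}
L1 = {5}  cumulative {0,5}
L2 = {3,4}  cumulative {0,3,4,5}
Reachable = {0,3,4,5}

Answer: UNREACHABLE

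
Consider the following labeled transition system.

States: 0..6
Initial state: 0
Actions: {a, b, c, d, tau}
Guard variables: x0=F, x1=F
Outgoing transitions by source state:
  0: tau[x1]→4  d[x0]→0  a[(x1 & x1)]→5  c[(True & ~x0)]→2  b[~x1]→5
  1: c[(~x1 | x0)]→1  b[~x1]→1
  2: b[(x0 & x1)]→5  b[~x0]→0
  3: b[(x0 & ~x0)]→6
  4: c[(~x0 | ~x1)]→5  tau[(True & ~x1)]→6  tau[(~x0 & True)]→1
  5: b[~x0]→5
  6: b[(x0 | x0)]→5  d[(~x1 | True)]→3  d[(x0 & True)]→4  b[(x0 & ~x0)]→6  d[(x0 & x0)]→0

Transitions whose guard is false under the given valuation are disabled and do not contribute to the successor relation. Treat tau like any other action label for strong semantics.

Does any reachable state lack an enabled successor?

R = {0,2,5}
  0: b→5  c→2  [2 out]
  2: b→0  [1 out]
  5: b→5  [1 out]

Answer: DEADLOCK-FREE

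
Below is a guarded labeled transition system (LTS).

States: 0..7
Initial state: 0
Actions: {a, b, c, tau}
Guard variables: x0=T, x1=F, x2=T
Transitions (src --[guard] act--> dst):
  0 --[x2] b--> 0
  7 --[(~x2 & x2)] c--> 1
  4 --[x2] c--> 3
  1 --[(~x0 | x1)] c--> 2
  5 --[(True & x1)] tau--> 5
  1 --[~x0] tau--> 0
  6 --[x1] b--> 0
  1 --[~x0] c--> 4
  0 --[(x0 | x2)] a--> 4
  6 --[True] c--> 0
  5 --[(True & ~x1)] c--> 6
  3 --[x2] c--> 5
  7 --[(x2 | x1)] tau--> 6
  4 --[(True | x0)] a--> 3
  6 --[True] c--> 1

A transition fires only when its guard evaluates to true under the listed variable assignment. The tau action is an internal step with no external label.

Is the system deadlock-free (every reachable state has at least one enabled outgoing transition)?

Answer: DEADLOCK at state 1

Working:
Reachable = {0,1,3,4,5,6}
  0: a→4  b→0  [deg 2]
  1: ∅  [no exit]
  3: c→5  [deg 1]
  4: a→3  c→3  [deg 2]
  5: c→6  [deg 1]
  6: c→0  c→1  [deg 2]
trace reaching 1: a·c·c·c·c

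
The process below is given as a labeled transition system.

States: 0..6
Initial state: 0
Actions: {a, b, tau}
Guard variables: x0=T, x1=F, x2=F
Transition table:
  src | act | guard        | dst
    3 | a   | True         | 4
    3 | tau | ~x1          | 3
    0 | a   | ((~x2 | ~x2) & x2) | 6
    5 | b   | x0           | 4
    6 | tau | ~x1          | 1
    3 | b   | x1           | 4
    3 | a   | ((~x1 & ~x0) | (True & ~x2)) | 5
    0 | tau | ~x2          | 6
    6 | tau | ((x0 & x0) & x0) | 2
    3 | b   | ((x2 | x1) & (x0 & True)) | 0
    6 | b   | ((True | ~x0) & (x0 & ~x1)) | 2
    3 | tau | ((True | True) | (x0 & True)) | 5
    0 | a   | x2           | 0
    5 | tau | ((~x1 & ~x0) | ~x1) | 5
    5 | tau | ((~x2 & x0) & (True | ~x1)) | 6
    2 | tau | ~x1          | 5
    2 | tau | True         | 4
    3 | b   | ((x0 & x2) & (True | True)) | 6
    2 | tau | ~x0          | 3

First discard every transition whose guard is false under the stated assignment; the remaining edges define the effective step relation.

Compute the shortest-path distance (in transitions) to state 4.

Answer: 3

Working:
Breadth-first toward 4:
  L0 = {0}
  L1 = {6}
  L2 = {1,2}
  L3 = {4,5}
4 enters at depth 3; path tau·b·tau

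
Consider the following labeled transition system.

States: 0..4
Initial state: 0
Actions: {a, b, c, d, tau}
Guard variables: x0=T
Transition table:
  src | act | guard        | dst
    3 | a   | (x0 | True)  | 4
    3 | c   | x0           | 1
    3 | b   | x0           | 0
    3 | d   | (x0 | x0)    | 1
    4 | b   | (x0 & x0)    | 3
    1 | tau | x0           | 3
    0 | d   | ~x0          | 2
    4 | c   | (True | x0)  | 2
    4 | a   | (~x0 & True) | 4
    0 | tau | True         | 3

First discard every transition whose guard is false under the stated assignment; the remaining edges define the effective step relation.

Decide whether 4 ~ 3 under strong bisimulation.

Answer: NOT BISIMILAR

Trace:
Refine partition for ~:
  round 0: {{0,1,2,3,4}}
  round 1: {{0,1},{2},{3},{4}}
4 equivalence class(es) (converged in 2)
4∈{4}, 3∈{3}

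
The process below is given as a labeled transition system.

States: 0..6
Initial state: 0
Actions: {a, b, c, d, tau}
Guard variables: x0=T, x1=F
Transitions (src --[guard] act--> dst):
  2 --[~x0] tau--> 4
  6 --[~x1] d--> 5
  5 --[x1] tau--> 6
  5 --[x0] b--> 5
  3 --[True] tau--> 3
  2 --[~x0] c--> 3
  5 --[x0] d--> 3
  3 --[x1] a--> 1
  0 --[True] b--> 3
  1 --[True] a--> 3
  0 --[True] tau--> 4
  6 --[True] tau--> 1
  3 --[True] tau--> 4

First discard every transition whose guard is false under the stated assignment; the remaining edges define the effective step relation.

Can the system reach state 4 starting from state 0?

Answer: REACHABLE

Analysis:
9 transition(s) survive guard evaluation.
depth 0: {0}
depth 1: {3,4}  total {0,3,4}
Reachable = {0,3,4}
Path to 4: tau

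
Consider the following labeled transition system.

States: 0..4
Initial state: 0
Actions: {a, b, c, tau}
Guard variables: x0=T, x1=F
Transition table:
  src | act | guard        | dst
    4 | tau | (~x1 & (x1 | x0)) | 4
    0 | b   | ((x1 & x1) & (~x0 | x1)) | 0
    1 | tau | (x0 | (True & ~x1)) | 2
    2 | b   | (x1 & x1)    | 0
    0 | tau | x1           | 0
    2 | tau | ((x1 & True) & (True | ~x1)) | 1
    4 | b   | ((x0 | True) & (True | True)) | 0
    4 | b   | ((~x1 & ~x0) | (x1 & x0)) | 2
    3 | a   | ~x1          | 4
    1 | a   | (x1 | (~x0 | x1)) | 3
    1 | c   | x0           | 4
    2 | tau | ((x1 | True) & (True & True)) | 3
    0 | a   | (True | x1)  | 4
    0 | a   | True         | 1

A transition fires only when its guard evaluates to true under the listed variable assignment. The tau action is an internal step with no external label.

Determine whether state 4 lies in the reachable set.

Answer: REACHABLE

Working:
After dropping false guards: 8 live edges.
Layer 0: {0}
Layer 1: {1,4}  now seen {0,1,4}
Layer 2: {2}  now seen {0,1,2,4}
Layer 3: {3}  now seen {0,1,2,3,4}
Reach set: {0,1,2,3,4}
witness 4: a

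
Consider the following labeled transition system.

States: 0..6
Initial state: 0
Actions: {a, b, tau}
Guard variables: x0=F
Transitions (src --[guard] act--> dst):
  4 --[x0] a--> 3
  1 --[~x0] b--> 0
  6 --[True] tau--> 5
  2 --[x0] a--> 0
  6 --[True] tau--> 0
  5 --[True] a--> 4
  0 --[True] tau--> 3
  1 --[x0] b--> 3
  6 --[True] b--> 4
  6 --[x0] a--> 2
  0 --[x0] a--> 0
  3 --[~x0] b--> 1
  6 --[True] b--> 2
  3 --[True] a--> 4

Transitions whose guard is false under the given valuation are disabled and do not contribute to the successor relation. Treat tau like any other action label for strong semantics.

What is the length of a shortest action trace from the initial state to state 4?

Answer: 2

Working:
Breadth-first toward 4:
  Layer 0: {0}
  Layer 1: {3}
  Layer 2: {1,4}
first hit 4 at d=2 via tau·a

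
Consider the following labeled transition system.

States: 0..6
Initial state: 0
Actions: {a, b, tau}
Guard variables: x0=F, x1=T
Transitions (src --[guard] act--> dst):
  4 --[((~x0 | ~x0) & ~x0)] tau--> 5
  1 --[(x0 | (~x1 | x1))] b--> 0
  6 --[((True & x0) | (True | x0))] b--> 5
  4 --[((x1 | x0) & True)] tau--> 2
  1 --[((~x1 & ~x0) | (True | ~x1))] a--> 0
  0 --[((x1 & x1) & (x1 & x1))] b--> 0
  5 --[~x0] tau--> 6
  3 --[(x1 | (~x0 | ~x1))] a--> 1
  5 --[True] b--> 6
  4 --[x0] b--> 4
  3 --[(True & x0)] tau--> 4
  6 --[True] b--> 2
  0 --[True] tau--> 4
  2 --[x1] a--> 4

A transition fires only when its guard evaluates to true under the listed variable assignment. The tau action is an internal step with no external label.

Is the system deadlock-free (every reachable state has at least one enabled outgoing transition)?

Answer: DEADLOCK-FREE

Trace:
Reachable = {0,2,4,5,6}
  0: b→0  tau→4  [deg 2]
  2: a→4  [deg 1]
  4: tau→2  tau→5  [deg 2]
  5: b→6  tau→6  [deg 2]
  6: b→2  b→5  [deg 2]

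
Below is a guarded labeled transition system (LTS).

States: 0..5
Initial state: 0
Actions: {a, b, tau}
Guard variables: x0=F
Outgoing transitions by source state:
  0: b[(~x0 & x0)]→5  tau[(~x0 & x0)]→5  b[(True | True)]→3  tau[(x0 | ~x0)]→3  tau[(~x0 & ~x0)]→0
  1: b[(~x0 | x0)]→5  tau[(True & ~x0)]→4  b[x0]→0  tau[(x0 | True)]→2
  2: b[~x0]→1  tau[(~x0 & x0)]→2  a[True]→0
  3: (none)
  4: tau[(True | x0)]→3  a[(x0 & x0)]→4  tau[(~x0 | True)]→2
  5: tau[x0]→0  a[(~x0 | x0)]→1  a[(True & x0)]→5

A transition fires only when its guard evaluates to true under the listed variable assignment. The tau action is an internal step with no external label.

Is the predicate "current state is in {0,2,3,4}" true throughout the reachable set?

Answer: INVARIANT HOLDS

Analysis:
Inv-set: {0,2,3,4}
Reachable = {0,3}
  0: ✓
  3: ✓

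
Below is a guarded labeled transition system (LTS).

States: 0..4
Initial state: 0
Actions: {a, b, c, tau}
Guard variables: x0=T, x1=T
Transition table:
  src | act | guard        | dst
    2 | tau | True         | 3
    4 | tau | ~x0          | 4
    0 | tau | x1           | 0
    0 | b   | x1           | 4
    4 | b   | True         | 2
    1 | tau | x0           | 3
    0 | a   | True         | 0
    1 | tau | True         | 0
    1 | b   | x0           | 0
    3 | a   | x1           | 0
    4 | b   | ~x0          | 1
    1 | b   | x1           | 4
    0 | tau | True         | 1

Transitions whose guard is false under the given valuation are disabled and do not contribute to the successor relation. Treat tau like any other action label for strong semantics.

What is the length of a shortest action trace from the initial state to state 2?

Layered search for 2:
  Layer 0: {0}
  Layer 1: {1,4}
  Layer 2: {2,3}
2 enters at depth 2; path b·b

Answer: 2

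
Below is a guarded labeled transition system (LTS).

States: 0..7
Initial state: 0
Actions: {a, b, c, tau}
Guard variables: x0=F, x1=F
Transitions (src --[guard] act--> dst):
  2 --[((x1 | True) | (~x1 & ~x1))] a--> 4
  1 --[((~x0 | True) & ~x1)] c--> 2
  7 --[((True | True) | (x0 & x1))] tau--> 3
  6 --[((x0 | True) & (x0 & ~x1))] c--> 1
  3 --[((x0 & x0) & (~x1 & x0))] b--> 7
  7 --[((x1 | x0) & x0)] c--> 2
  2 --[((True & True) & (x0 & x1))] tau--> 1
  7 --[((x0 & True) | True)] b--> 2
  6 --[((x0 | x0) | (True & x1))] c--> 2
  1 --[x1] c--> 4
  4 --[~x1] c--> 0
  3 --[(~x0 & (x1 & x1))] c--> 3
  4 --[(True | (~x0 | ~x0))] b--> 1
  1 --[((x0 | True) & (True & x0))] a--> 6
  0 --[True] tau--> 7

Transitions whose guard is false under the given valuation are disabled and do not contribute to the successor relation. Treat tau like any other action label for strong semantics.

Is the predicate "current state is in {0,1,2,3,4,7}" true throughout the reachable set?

Answer: INVARIANT HOLDS

Analysis:
Safe = {0,1,2,3,4,7}
Reach set: {0,1,2,3,4,7}
  0: safe
  1: safe
  2: safe
  3: safe
  4: safe
  7: safe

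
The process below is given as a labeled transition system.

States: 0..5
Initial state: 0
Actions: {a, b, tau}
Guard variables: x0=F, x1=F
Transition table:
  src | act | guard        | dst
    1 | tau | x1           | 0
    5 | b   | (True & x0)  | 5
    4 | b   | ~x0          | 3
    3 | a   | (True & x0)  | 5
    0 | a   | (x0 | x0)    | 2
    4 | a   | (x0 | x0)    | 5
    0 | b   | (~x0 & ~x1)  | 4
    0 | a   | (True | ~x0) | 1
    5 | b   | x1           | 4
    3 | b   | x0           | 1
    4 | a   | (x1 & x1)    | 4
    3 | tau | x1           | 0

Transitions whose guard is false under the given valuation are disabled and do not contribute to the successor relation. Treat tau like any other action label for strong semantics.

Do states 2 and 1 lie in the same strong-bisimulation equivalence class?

Answer: BISIMILAR

Trace:
Compute ~ classes (split until stable):
  π0 = {{0,1,2,3,4,5}}
  π1 = {{0},{1,2,3,5},{4}}
Fixed point at round 2; 3 class(es).
2∈{1,2,3,5}, 1∈{1,2,3,5}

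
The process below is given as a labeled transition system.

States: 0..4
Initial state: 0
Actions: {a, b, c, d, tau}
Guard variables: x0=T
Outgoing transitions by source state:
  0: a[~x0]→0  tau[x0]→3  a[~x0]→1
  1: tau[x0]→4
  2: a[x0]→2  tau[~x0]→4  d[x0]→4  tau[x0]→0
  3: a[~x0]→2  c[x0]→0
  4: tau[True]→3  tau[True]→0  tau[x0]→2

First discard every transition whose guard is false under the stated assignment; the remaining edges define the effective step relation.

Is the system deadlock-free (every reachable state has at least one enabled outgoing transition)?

Reachable = {0,3}
  0: tau→3  [1 out]
  3: c→0  [1 out]

Answer: DEADLOCK-FREE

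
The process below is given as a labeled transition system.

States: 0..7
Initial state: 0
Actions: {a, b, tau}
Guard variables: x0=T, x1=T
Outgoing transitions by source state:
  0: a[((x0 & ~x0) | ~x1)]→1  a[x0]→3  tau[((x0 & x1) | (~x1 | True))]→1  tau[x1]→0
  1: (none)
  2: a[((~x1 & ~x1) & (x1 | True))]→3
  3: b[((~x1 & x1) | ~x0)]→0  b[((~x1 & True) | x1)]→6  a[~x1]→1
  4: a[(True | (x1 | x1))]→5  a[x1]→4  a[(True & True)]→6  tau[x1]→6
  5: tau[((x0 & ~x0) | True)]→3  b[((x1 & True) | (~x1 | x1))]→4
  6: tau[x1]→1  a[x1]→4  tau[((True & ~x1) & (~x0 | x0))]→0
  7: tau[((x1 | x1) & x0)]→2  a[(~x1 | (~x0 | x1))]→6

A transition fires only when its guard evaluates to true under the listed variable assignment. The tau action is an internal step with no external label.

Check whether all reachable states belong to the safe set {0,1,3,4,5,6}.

Answer: INVARIANT HOLDS

Analysis:
Inv-set: {0,1,3,4,5,6}
Reach set: {0,1,3,4,5,6}
  0: ✓
  1: ✓
  3: ✓
  4: ✓
  5: ✓
  6: ✓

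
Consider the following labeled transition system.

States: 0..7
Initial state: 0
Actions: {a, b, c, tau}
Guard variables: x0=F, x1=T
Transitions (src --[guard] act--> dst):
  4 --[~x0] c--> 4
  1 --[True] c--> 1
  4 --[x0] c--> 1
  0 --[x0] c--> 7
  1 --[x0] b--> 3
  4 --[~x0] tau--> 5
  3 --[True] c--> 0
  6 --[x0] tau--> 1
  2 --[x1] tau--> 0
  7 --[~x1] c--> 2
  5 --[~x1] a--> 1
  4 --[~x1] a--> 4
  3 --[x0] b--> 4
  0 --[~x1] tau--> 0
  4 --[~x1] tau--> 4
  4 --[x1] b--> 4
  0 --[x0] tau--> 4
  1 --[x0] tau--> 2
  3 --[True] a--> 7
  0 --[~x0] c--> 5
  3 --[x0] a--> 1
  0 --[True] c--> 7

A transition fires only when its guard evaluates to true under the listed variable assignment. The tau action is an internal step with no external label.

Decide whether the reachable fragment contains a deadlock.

Answer: DEADLOCK at state 5

Analysis:
Reachable = {0,5,7}
  0: c→5  c→7  [deg 2]
  5: ∅  [no exit]
  7: ∅  [no exit]
trace reaching 5: c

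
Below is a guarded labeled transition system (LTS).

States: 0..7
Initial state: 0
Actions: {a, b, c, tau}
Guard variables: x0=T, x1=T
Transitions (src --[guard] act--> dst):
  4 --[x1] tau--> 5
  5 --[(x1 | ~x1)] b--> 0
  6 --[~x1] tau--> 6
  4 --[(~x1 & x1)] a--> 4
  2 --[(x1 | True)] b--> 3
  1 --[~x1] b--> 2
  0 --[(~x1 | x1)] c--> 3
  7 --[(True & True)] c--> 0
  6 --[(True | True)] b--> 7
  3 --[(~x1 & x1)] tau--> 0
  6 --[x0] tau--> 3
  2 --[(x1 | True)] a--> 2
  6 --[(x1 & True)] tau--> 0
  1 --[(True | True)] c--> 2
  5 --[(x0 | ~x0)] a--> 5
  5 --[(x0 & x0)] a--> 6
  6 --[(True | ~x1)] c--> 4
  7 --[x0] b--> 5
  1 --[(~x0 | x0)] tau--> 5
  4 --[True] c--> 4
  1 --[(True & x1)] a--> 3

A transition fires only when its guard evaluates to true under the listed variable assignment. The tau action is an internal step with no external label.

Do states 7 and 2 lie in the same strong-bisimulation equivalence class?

Bisimulation quotient by refinement:
  P[0] = {{0,1,2,3,4,5,6,7}}
  P[1] = {{0},{1},{2,5},{3},{4},{6},{7}}
  P[2] = {{0},{1},{2},{3},{4},{5},{6},{7}}
8 equivalence class(es) (converged in 3)
7∈{7}, 2∈{2}

Answer: NOT BISIMILAR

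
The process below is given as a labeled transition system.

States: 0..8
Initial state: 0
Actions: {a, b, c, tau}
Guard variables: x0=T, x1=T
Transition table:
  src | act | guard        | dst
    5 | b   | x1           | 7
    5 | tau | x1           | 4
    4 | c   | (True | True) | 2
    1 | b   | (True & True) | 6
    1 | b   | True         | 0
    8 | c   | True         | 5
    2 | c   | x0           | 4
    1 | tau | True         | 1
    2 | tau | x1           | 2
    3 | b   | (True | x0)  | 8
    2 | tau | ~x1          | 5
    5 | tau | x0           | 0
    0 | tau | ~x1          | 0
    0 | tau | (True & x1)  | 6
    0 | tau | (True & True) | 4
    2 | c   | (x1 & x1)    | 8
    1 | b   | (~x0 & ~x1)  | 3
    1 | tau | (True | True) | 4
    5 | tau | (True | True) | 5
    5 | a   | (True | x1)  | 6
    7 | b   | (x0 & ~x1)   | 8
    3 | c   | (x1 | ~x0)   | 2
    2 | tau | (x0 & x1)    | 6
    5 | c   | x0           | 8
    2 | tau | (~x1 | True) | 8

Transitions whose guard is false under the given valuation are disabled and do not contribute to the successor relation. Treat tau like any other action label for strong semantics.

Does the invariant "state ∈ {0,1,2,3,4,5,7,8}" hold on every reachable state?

Answer: INVARIANT VIOLATED at state 6

Trace:
Safe = {0,1,2,3,4,5,7,8}
R = {0,2,4,5,6,7,8}
  0: ✓
  2: ✓
  4: ✓
  5: ✓
  6: VIOLATES
  7: ✓
  8: ✓
reach 6 via tau — violates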